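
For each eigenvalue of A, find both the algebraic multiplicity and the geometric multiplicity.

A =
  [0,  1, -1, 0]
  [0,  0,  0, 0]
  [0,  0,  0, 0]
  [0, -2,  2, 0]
λ = 0: alg = 4, geom = 3

Step 1 — factor the characteristic polynomial to read off the algebraic multiplicities:
  χ_A(x) = x^4

Step 2 — compute geometric multiplicities via the rank-nullity identity g(λ) = n − rank(A − λI):
  rank(A − (0)·I) = 1, so dim ker(A − (0)·I) = n − 1 = 3

Summary:
  λ = 0: algebraic multiplicity = 4, geometric multiplicity = 3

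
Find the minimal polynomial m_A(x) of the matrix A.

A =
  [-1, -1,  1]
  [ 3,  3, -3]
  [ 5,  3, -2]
x^3

The characteristic polynomial is χ_A(x) = x^3, so the eigenvalues are known. The minimal polynomial is
  m_A(x) = Π_λ (x − λ)^{k_λ}
where k_λ is the size of the *largest* Jordan block for λ (equivalently, the smallest k with (A − λI)^k v = 0 for every generalised eigenvector v of λ).

  λ = 0: largest Jordan block has size 3, contributing (x − 0)^3

So m_A(x) = x^3 = x^3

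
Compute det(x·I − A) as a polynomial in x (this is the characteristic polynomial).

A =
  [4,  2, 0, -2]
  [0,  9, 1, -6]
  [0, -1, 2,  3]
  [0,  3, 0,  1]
x^4 - 16*x^3 + 96*x^2 - 256*x + 256

Expanding det(x·I − A) (e.g. by cofactor expansion or by noting that A is similar to its Jordan form J, which has the same characteristic polynomial as A) gives
  χ_A(x) = x^4 - 16*x^3 + 96*x^2 - 256*x + 256
which factors as (x - 4)^4. The eigenvalues (with algebraic multiplicities) are λ = 4 with multiplicity 4.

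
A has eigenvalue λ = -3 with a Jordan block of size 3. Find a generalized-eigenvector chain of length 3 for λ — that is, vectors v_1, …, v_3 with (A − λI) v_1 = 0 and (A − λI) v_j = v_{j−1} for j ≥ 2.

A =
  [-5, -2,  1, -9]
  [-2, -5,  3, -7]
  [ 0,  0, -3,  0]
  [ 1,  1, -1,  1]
A Jordan chain for λ = -3 of length 3:
v_1 = (-1, 1, 0, 0)ᵀ
v_2 = (-2, -2, 0, 1)ᵀ
v_3 = (1, 0, 0, 0)ᵀ

Let N = A − (-3)·I. We want v_3 with N^3 v_3 = 0 but N^2 v_3 ≠ 0; then v_{j-1} := N · v_j for j = 3, …, 2.

Pick v_3 = (1, 0, 0, 0)ᵀ.
Then v_2 = N · v_3 = (-2, -2, 0, 1)ᵀ.
Then v_1 = N · v_2 = (-1, 1, 0, 0)ᵀ.

Sanity check: (A − (-3)·I) v_1 = (0, 0, 0, 0)ᵀ = 0. ✓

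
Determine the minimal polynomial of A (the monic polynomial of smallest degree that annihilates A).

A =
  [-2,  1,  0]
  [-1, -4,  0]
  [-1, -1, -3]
x^2 + 6*x + 9

The characteristic polynomial is χ_A(x) = (x + 3)^3, so the eigenvalues are known. The minimal polynomial is
  m_A(x) = Π_λ (x − λ)^{k_λ}
where k_λ is the size of the *largest* Jordan block for λ (equivalently, the smallest k with (A − λI)^k v = 0 for every generalised eigenvector v of λ).

  λ = -3: largest Jordan block has size 2, contributing (x + 3)^2

So m_A(x) = (x + 3)^2 = x^2 + 6*x + 9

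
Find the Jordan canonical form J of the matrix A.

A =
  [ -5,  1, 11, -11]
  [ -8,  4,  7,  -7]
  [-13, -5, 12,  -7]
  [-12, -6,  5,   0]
J_1(-4) ⊕ J_3(5)

The characteristic polynomial is
  det(x·I − A) = x^4 - 11*x^3 + 15*x^2 + 175*x - 500 = (x - 5)^3*(x + 4)

Eigenvalues and multiplicities (the geometric multiplicity of λ is n − rank(A − λI), which equals the number of Jordan blocks for λ):
  λ = -4: algebraic multiplicity = 1, geometric multiplicity = 1
  λ = 5: algebraic multiplicity = 3, geometric multiplicity = 1

Determining the block sizes for each eigenvalue:
  λ = -4: one block (gm = 1), so the single block has size am = 1 → block sizes [1]
  λ = 5: one block (gm = 1), so the single block has size am = 3 → block sizes [3]

Assembling the blocks gives a Jordan form
J =
  [-4, 0, 0, 0]
  [ 0, 5, 1, 0]
  [ 0, 0, 5, 1]
  [ 0, 0, 0, 5]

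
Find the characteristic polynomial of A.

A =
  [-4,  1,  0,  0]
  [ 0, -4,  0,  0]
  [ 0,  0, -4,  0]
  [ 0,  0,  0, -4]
x^4 + 16*x^3 + 96*x^2 + 256*x + 256

Expanding det(x·I − A) (e.g. by cofactor expansion or by noting that A is similar to its Jordan form J, which has the same characteristic polynomial as A) gives
  χ_A(x) = x^4 + 16*x^3 + 96*x^2 + 256*x + 256
which factors as (x + 4)^4. The eigenvalues (with algebraic multiplicities) are λ = -4 with multiplicity 4.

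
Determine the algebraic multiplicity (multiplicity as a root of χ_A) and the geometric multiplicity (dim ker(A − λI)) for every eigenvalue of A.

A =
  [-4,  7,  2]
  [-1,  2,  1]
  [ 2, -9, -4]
λ = -2: alg = 3, geom = 1

Step 1 — factor the characteristic polynomial to read off the algebraic multiplicities:
  χ_A(x) = (x + 2)^3

Step 2 — compute geometric multiplicities via the rank-nullity identity g(λ) = n − rank(A − λI):
  rank(A − (-2)·I) = 2, so dim ker(A − (-2)·I) = n − 2 = 1

Summary:
  λ = -2: algebraic multiplicity = 3, geometric multiplicity = 1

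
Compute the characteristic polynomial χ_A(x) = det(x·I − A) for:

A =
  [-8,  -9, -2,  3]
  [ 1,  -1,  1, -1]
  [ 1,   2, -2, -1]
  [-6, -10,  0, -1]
x^4 + 12*x^3 + 54*x^2 + 108*x + 81

Expanding det(x·I − A) (e.g. by cofactor expansion or by noting that A is similar to its Jordan form J, which has the same characteristic polynomial as A) gives
  χ_A(x) = x^4 + 12*x^3 + 54*x^2 + 108*x + 81
which factors as (x + 3)^4. The eigenvalues (with algebraic multiplicities) are λ = -3 with multiplicity 4.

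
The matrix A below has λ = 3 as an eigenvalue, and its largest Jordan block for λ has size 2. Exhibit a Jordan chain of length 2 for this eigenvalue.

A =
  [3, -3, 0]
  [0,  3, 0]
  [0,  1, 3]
A Jordan chain for λ = 3 of length 2:
v_1 = (-3, 0, 1)ᵀ
v_2 = (0, 1, 0)ᵀ

Let N = A − (3)·I. We want v_2 with N^2 v_2 = 0 but N^1 v_2 ≠ 0; then v_{j-1} := N · v_j for j = 2, …, 2.

Pick v_2 = (0, 1, 0)ᵀ.
Then v_1 = N · v_2 = (-3, 0, 1)ᵀ.

Sanity check: (A − (3)·I) v_1 = (0, 0, 0)ᵀ = 0. ✓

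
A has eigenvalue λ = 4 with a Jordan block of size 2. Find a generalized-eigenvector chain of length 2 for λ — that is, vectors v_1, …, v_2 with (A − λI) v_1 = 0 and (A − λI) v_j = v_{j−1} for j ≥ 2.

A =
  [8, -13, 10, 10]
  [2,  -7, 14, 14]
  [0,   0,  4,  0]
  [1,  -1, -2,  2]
A Jordan chain for λ = 4 of length 2:
v_1 = (4, 2, 0, 1)ᵀ
v_2 = (1, 0, 0, 0)ᵀ

Let N = A − (4)·I. We want v_2 with N^2 v_2 = 0 but N^1 v_2 ≠ 0; then v_{j-1} := N · v_j for j = 2, …, 2.

Pick v_2 = (1, 0, 0, 0)ᵀ.
Then v_1 = N · v_2 = (4, 2, 0, 1)ᵀ.

Sanity check: (A − (4)·I) v_1 = (0, 0, 0, 0)ᵀ = 0. ✓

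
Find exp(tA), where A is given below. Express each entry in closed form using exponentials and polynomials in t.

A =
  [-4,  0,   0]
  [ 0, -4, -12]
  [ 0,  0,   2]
e^{tA} =
  [exp(-4*t), 0, 0]
  [0, exp(-4*t), -2*exp(2*t) + 2*exp(-4*t)]
  [0, 0, exp(2*t)]

Strategy: write A = P · J · P⁻¹ where J is a Jordan canonical form, so e^{tA} = P · e^{tJ} · P⁻¹, and e^{tJ} can be computed block-by-block.

A has Jordan form
J =
  [-4,  0, 0]
  [ 0, -4, 0]
  [ 0,  0, 2]
(up to reordering of blocks).

Per-block formulas:
  For a 1×1 block at λ = -4: exp(t · [-4]) = [e^(-4t)].
  For a 1×1 block at λ = 2: exp(t · [2]) = [e^(2t)].

After assembling e^{tJ} and conjugating by P, we get:

e^{tA} =
  [exp(-4*t), 0, 0]
  [0, exp(-4*t), -2*exp(2*t) + 2*exp(-4*t)]
  [0, 0, exp(2*t)]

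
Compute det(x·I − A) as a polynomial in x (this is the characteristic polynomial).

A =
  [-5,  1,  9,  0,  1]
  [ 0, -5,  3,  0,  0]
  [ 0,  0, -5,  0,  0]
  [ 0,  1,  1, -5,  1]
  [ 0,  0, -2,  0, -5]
x^5 + 25*x^4 + 250*x^3 + 1250*x^2 + 3125*x + 3125

Expanding det(x·I − A) (e.g. by cofactor expansion or by noting that A is similar to its Jordan form J, which has the same characteristic polynomial as A) gives
  χ_A(x) = x^5 + 25*x^4 + 250*x^3 + 1250*x^2 + 3125*x + 3125
which factors as (x + 5)^5. The eigenvalues (with algebraic multiplicities) are λ = -5 with multiplicity 5.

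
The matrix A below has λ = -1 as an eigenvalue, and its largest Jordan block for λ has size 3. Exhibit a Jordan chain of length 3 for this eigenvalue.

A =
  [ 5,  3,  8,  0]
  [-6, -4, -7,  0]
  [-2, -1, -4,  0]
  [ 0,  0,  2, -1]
A Jordan chain for λ = -1 of length 3:
v_1 = (2, -4, 0, -4)ᵀ
v_2 = (6, -6, -2, 0)ᵀ
v_3 = (1, 0, 0, 0)ᵀ

Let N = A − (-1)·I. We want v_3 with N^3 v_3 = 0 but N^2 v_3 ≠ 0; then v_{j-1} := N · v_j for j = 3, …, 2.

Pick v_3 = (1, 0, 0, 0)ᵀ.
Then v_2 = N · v_3 = (6, -6, -2, 0)ᵀ.
Then v_1 = N · v_2 = (2, -4, 0, -4)ᵀ.

Sanity check: (A − (-1)·I) v_1 = (0, 0, 0, 0)ᵀ = 0. ✓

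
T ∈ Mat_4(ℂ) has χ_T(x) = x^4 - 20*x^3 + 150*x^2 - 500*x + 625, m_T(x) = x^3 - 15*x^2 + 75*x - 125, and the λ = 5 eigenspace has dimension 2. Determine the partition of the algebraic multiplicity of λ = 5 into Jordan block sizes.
Block sizes for λ = 5: [3, 1]

Step 1 — from the characteristic polynomial, algebraic multiplicity of λ = 5 is 4. From dim ker(T − (5)·I) = 2, there are exactly 2 Jordan blocks for λ = 5.
Step 2 — from the minimal polynomial, the factor (x − 5)^3 tells us the largest block for λ = 5 has size 3.
Step 3 — with total size 4, 2 blocks, and largest block 3, the block sizes (in nonincreasing order) are [3, 1].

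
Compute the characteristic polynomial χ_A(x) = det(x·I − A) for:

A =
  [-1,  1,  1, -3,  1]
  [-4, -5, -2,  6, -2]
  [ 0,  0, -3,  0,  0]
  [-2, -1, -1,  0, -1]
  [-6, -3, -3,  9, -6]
x^5 + 15*x^4 + 90*x^3 + 270*x^2 + 405*x + 243

Expanding det(x·I − A) (e.g. by cofactor expansion or by noting that A is similar to its Jordan form J, which has the same characteristic polynomial as A) gives
  χ_A(x) = x^5 + 15*x^4 + 90*x^3 + 270*x^2 + 405*x + 243
which factors as (x + 3)^5. The eigenvalues (with algebraic multiplicities) are λ = -3 with multiplicity 5.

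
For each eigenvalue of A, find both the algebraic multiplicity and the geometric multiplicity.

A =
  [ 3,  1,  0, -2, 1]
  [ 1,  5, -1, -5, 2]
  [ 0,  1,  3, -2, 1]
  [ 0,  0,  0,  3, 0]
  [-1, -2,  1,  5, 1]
λ = 3: alg = 5, geom = 3

Step 1 — factor the characteristic polynomial to read off the algebraic multiplicities:
  χ_A(x) = (x - 3)^5

Step 2 — compute geometric multiplicities via the rank-nullity identity g(λ) = n − rank(A − λI):
  rank(A − (3)·I) = 2, so dim ker(A − (3)·I) = n − 2 = 3

Summary:
  λ = 3: algebraic multiplicity = 5, geometric multiplicity = 3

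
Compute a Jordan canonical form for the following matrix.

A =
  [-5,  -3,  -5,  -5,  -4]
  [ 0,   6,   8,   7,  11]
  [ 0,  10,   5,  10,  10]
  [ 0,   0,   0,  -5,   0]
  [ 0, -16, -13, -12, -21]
J_3(-5) ⊕ J_1(-5) ⊕ J_1(0)

The characteristic polynomial is
  det(x·I − A) = x^5 + 20*x^4 + 150*x^3 + 500*x^2 + 625*x = x*(x + 5)^4

Eigenvalues and multiplicities (the geometric multiplicity of λ is n − rank(A − λI), which equals the number of Jordan blocks for λ):
  λ = -5: algebraic multiplicity = 4, geometric multiplicity = 2
  λ = 0: algebraic multiplicity = 1, geometric multiplicity = 1

Determining the block sizes for each eigenvalue:
  λ = -5: with am = 4 and gm = 2, the partition is not yet determined (e.g. several partitions of 4 into 2 parts exist). Let N = A − (-5)·I. Computing rank(N^1) = 3, rank(N^2) = 2, rank(N^3) = 1; the number of blocks of size ≥ j is rank(N^{j−1}) − rank(N^j), giving [2, 1, 1]. So we have 1 block(s) of size 3, 1 block(s) of size 1 → block sizes [3, 1]
  λ = 0: one block (gm = 1), so the single block has size am = 1 → block sizes [1]

Assembling the blocks gives a Jordan form
J =
  [-5,  1,  0,  0, 0]
  [ 0, -5,  1,  0, 0]
  [ 0,  0, -5,  0, 0]
  [ 0,  0,  0, -5, 0]
  [ 0,  0,  0,  0, 0]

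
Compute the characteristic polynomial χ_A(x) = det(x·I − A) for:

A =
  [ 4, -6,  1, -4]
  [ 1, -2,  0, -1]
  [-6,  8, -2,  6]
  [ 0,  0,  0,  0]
x^4

Expanding det(x·I − A) (e.g. by cofactor expansion or by noting that A is similar to its Jordan form J, which has the same characteristic polynomial as A) gives
  χ_A(x) = x^4
which factors as x^4. The eigenvalues (with algebraic multiplicities) are λ = 0 with multiplicity 4.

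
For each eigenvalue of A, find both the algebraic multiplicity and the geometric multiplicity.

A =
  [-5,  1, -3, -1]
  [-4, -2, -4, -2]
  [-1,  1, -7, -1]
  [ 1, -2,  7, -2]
λ = -4: alg = 4, geom = 2

Step 1 — factor the characteristic polynomial to read off the algebraic multiplicities:
  χ_A(x) = (x + 4)^4

Step 2 — compute geometric multiplicities via the rank-nullity identity g(λ) = n − rank(A − λI):
  rank(A − (-4)·I) = 2, so dim ker(A − (-4)·I) = n − 2 = 2

Summary:
  λ = -4: algebraic multiplicity = 4, geometric multiplicity = 2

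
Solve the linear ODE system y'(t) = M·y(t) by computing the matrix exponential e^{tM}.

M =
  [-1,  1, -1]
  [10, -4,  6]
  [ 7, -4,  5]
e^{tM} =
  [2*t^2 - t + 1, -t^2/2 + t, t^2 - t]
  [-4*t^2 + 10*t, t^2 - 4*t + 1, -2*t^2 + 6*t]
  [-6*t^2 + 7*t, 3*t^2/2 - 4*t, -3*t^2 + 5*t + 1]

Strategy: write M = P · J · P⁻¹ where J is a Jordan canonical form, so e^{tM} = P · e^{tJ} · P⁻¹, and e^{tJ} can be computed block-by-block.

M has Jordan form
J =
  [0, 1, 0]
  [0, 0, 1]
  [0, 0, 0]
(up to reordering of blocks).

Per-block formulas:
  For a 3×3 Jordan block J_3(0): exp(t · J_3(0)) = e^(0t)·(I + t·N + (t^2/2)·N^2), where N is the 3×3 nilpotent shift.

After assembling e^{tJ} and conjugating by P, we get:

e^{tM} =
  [2*t^2 - t + 1, -t^2/2 + t, t^2 - t]
  [-4*t^2 + 10*t, t^2 - 4*t + 1, -2*t^2 + 6*t]
  [-6*t^2 + 7*t, 3*t^2/2 - 4*t, -3*t^2 + 5*t + 1]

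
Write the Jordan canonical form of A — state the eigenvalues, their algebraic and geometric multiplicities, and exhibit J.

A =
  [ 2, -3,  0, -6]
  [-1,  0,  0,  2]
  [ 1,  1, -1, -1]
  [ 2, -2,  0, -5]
J_2(-1) ⊕ J_2(-1)

The characteristic polynomial is
  det(x·I − A) = x^4 + 4*x^3 + 6*x^2 + 4*x + 1 = (x + 1)^4

Eigenvalues and multiplicities (the geometric multiplicity of λ is n − rank(A − λI), which equals the number of Jordan blocks for λ):
  λ = -1: algebraic multiplicity = 4, geometric multiplicity = 2

Determining the block sizes for each eigenvalue:
  λ = -1: with am = 4 and gm = 2, the partition is not yet determined (e.g. several partitions of 4 into 2 parts exist). Let N = A − (-1)·I. Computing rank(N^1) = 2, rank(N^2) = 0; the number of blocks of size ≥ j is rank(N^{j−1}) − rank(N^j), giving [2, 2]. So we have 2 block(s) of size 2 → block sizes [2, 2]

Assembling the blocks gives a Jordan form
J =
  [-1,  1,  0,  0]
  [ 0, -1,  0,  0]
  [ 0,  0, -1,  1]
  [ 0,  0,  0, -1]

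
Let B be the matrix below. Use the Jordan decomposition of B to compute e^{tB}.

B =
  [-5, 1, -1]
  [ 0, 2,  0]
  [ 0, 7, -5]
e^{tB} =
  [exp(-5*t), t*exp(-5*t), -t*exp(-5*t)]
  [0, exp(2*t), 0]
  [0, exp(2*t) - exp(-5*t), exp(-5*t)]

Strategy: write B = P · J · P⁻¹ where J is a Jordan canonical form, so e^{tB} = P · e^{tJ} · P⁻¹, and e^{tJ} can be computed block-by-block.

B has Jordan form
J =
  [-5,  1, 0]
  [ 0, -5, 0]
  [ 0,  0, 2]
(up to reordering of blocks).

Per-block formulas:
  For a 2×2 Jordan block J_2(-5): exp(t · J_2(-5)) = e^(-5t)·(I + t·N), where N is the 2×2 nilpotent shift.
  For a 1×1 block at λ = 2: exp(t · [2]) = [e^(2t)].

After assembling e^{tJ} and conjugating by P, we get:

e^{tB} =
  [exp(-5*t), t*exp(-5*t), -t*exp(-5*t)]
  [0, exp(2*t), 0]
  [0, exp(2*t) - exp(-5*t), exp(-5*t)]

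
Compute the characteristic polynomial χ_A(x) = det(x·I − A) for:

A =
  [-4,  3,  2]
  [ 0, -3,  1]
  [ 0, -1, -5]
x^3 + 12*x^2 + 48*x + 64

Expanding det(x·I − A) (e.g. by cofactor expansion or by noting that A is similar to its Jordan form J, which has the same characteristic polynomial as A) gives
  χ_A(x) = x^3 + 12*x^2 + 48*x + 64
which factors as (x + 4)^3. The eigenvalues (with algebraic multiplicities) are λ = -4 with multiplicity 3.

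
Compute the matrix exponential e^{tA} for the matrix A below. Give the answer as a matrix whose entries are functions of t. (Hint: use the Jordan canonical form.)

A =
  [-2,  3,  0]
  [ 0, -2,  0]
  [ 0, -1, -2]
e^{tA} =
  [exp(-2*t), 3*t*exp(-2*t), 0]
  [0, exp(-2*t), 0]
  [0, -t*exp(-2*t), exp(-2*t)]

Strategy: write A = P · J · P⁻¹ where J is a Jordan canonical form, so e^{tA} = P · e^{tJ} · P⁻¹, and e^{tJ} can be computed block-by-block.

A has Jordan form
J =
  [-2,  1,  0]
  [ 0, -2,  0]
  [ 0,  0, -2]
(up to reordering of blocks).

Per-block formulas:
  For a 2×2 Jordan block J_2(-2): exp(t · J_2(-2)) = e^(-2t)·(I + t·N), where N is the 2×2 nilpotent shift.
  For a 1×1 block at λ = -2: exp(t · [-2]) = [e^(-2t)].

After assembling e^{tJ} and conjugating by P, we get:

e^{tA} =
  [exp(-2*t), 3*t*exp(-2*t), 0]
  [0, exp(-2*t), 0]
  [0, -t*exp(-2*t), exp(-2*t)]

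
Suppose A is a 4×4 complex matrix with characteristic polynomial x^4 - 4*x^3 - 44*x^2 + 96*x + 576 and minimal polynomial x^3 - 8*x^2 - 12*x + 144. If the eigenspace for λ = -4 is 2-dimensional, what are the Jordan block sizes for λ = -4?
Block sizes for λ = -4: [1, 1]

Step 1 — from the characteristic polynomial, algebraic multiplicity of λ = -4 is 2. From dim ker(A − (-4)·I) = 2, there are exactly 2 Jordan blocks for λ = -4.
Step 2 — from the minimal polynomial, the factor (x + 4) tells us the largest block for λ = -4 has size 1.
Step 3 — with total size 2, 2 blocks, and largest block 1, the block sizes (in nonincreasing order) are [1, 1].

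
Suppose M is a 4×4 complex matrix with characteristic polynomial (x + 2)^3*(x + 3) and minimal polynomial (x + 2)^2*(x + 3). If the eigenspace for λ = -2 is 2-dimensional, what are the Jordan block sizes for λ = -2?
Block sizes for λ = -2: [2, 1]

Step 1 — from the characteristic polynomial, algebraic multiplicity of λ = -2 is 3. From dim ker(M − (-2)·I) = 2, there are exactly 2 Jordan blocks for λ = -2.
Step 2 — from the minimal polynomial, the factor (x + 2)^2 tells us the largest block for λ = -2 has size 2.
Step 3 — with total size 3, 2 blocks, and largest block 2, the block sizes (in nonincreasing order) are [2, 1].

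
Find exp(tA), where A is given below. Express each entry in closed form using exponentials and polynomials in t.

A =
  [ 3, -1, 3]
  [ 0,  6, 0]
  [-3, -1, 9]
e^{tA} =
  [-3*t*exp(6*t) + exp(6*t), -t*exp(6*t), 3*t*exp(6*t)]
  [0, exp(6*t), 0]
  [-3*t*exp(6*t), -t*exp(6*t), 3*t*exp(6*t) + exp(6*t)]

Strategy: write A = P · J · P⁻¹ where J is a Jordan canonical form, so e^{tA} = P · e^{tJ} · P⁻¹, and e^{tJ} can be computed block-by-block.

A has Jordan form
J =
  [6, 1, 0]
  [0, 6, 0]
  [0, 0, 6]
(up to reordering of blocks).

Per-block formulas:
  For a 1×1 block at λ = 6: exp(t · [6]) = [e^(6t)].
  For a 2×2 Jordan block J_2(6): exp(t · J_2(6)) = e^(6t)·(I + t·N), where N is the 2×2 nilpotent shift.

After assembling e^{tJ} and conjugating by P, we get:

e^{tA} =
  [-3*t*exp(6*t) + exp(6*t), -t*exp(6*t), 3*t*exp(6*t)]
  [0, exp(6*t), 0]
  [-3*t*exp(6*t), -t*exp(6*t), 3*t*exp(6*t) + exp(6*t)]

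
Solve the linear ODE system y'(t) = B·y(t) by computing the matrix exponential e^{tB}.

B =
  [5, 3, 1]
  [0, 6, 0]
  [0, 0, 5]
e^{tB} =
  [exp(5*t), 3*exp(6*t) - 3*exp(5*t), t*exp(5*t)]
  [0, exp(6*t), 0]
  [0, 0, exp(5*t)]

Strategy: write B = P · J · P⁻¹ where J is a Jordan canonical form, so e^{tB} = P · e^{tJ} · P⁻¹, and e^{tJ} can be computed block-by-block.

B has Jordan form
J =
  [5, 1, 0]
  [0, 5, 0]
  [0, 0, 6]
(up to reordering of blocks).

Per-block formulas:
  For a 1×1 block at λ = 6: exp(t · [6]) = [e^(6t)].
  For a 2×2 Jordan block J_2(5): exp(t · J_2(5)) = e^(5t)·(I + t·N), where N is the 2×2 nilpotent shift.

After assembling e^{tJ} and conjugating by P, we get:

e^{tB} =
  [exp(5*t), 3*exp(6*t) - 3*exp(5*t), t*exp(5*t)]
  [0, exp(6*t), 0]
  [0, 0, exp(5*t)]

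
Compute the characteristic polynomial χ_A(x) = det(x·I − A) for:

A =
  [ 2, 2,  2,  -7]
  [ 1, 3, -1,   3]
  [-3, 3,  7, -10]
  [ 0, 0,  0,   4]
x^4 - 16*x^3 + 96*x^2 - 256*x + 256

Expanding det(x·I − A) (e.g. by cofactor expansion or by noting that A is similar to its Jordan form J, which has the same characteristic polynomial as A) gives
  χ_A(x) = x^4 - 16*x^3 + 96*x^2 - 256*x + 256
which factors as (x - 4)^4. The eigenvalues (with algebraic multiplicities) are λ = 4 with multiplicity 4.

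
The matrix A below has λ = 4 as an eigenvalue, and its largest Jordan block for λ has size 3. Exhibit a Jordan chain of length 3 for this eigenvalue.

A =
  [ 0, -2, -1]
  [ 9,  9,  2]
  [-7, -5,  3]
A Jordan chain for λ = 4 of length 3:
v_1 = (5, -5, -10)ᵀ
v_2 = (-4, 9, -7)ᵀ
v_3 = (1, 0, 0)ᵀ

Let N = A − (4)·I. We want v_3 with N^3 v_3 = 0 but N^2 v_3 ≠ 0; then v_{j-1} := N · v_j for j = 3, …, 2.

Pick v_3 = (1, 0, 0)ᵀ.
Then v_2 = N · v_3 = (-4, 9, -7)ᵀ.
Then v_1 = N · v_2 = (5, -5, -10)ᵀ.

Sanity check: (A − (4)·I) v_1 = (0, 0, 0)ᵀ = 0. ✓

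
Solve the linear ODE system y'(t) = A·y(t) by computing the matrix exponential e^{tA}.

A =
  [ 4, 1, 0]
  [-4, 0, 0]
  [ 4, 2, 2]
e^{tA} =
  [2*t*exp(2*t) + exp(2*t), t*exp(2*t), 0]
  [-4*t*exp(2*t), -2*t*exp(2*t) + exp(2*t), 0]
  [4*t*exp(2*t), 2*t*exp(2*t), exp(2*t)]

Strategy: write A = P · J · P⁻¹ where J is a Jordan canonical form, so e^{tA} = P · e^{tJ} · P⁻¹, and e^{tJ} can be computed block-by-block.

A has Jordan form
J =
  [2, 1, 0]
  [0, 2, 0]
  [0, 0, 2]
(up to reordering of blocks).

Per-block formulas:
  For a 2×2 Jordan block J_2(2): exp(t · J_2(2)) = e^(2t)·(I + t·N), where N is the 2×2 nilpotent shift.
  For a 1×1 block at λ = 2: exp(t · [2]) = [e^(2t)].

After assembling e^{tJ} and conjugating by P, we get:

e^{tA} =
  [2*t*exp(2*t) + exp(2*t), t*exp(2*t), 0]
  [-4*t*exp(2*t), -2*t*exp(2*t) + exp(2*t), 0]
  [4*t*exp(2*t), 2*t*exp(2*t), exp(2*t)]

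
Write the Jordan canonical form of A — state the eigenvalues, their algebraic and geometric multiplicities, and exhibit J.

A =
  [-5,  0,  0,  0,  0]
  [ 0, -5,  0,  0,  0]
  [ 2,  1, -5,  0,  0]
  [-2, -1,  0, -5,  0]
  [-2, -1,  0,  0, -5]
J_2(-5) ⊕ J_1(-5) ⊕ J_1(-5) ⊕ J_1(-5)

The characteristic polynomial is
  det(x·I − A) = x^5 + 25*x^4 + 250*x^3 + 1250*x^2 + 3125*x + 3125 = (x + 5)^5

Eigenvalues and multiplicities (the geometric multiplicity of λ is n − rank(A − λI), which equals the number of Jordan blocks for λ):
  λ = -5: algebraic multiplicity = 5, geometric multiplicity = 4

Determining the block sizes for each eigenvalue:
  λ = -5: 4 blocks summing to 5 forces exactly one block of size 2 and the rest size 1 → block sizes [2, 1, 1, 1]

Assembling the blocks gives a Jordan form
J =
  [-5,  1,  0,  0,  0]
  [ 0, -5,  0,  0,  0]
  [ 0,  0, -5,  0,  0]
  [ 0,  0,  0, -5,  0]
  [ 0,  0,  0,  0, -5]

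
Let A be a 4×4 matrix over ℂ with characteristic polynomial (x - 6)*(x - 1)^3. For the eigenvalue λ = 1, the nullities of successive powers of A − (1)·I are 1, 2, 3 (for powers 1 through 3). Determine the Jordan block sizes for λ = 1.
Block sizes for λ = 1: [3]

From the dimensions of kernels of powers, the number of Jordan blocks of size at least j is d_j − d_{j−1} where d_j = dim ker(N^j) (with d_0 = 0). Computing the differences gives [1, 1, 1].
The number of blocks of size exactly k is (#blocks of size ≥ k) − (#blocks of size ≥ k + 1), so the partition is: 1 block(s) of size 3.
In nonincreasing order the block sizes are [3].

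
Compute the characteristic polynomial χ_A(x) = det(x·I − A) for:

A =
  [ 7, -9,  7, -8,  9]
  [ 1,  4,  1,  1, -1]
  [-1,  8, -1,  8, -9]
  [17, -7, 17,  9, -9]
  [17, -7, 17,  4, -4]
x^5 - 15*x^4 + 75*x^3 - 125*x^2

Expanding det(x·I − A) (e.g. by cofactor expansion or by noting that A is similar to its Jordan form J, which has the same characteristic polynomial as A) gives
  χ_A(x) = x^5 - 15*x^4 + 75*x^3 - 125*x^2
which factors as x^2*(x - 5)^3. The eigenvalues (with algebraic multiplicities) are λ = 0 with multiplicity 2, λ = 5 with multiplicity 3.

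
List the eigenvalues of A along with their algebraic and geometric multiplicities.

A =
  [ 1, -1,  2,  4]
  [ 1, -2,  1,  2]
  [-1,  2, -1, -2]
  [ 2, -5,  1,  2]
λ = 0: alg = 4, geom = 2

Step 1 — factor the characteristic polynomial to read off the algebraic multiplicities:
  χ_A(x) = x^4

Step 2 — compute geometric multiplicities via the rank-nullity identity g(λ) = n − rank(A − λI):
  rank(A − (0)·I) = 2, so dim ker(A − (0)·I) = n − 2 = 2

Summary:
  λ = 0: algebraic multiplicity = 4, geometric multiplicity = 2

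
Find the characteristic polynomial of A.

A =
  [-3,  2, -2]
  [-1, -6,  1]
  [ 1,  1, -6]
x^3 + 15*x^2 + 75*x + 125

Expanding det(x·I − A) (e.g. by cofactor expansion or by noting that A is similar to its Jordan form J, which has the same characteristic polynomial as A) gives
  χ_A(x) = x^3 + 15*x^2 + 75*x + 125
which factors as (x + 5)^3. The eigenvalues (with algebraic multiplicities) are λ = -5 with multiplicity 3.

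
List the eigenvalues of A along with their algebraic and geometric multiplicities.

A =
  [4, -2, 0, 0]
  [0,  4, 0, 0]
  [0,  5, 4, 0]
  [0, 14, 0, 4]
λ = 4: alg = 4, geom = 3

Step 1 — factor the characteristic polynomial to read off the algebraic multiplicities:
  χ_A(x) = (x - 4)^4

Step 2 — compute geometric multiplicities via the rank-nullity identity g(λ) = n − rank(A − λI):
  rank(A − (4)·I) = 1, so dim ker(A − (4)·I) = n − 1 = 3

Summary:
  λ = 4: algebraic multiplicity = 4, geometric multiplicity = 3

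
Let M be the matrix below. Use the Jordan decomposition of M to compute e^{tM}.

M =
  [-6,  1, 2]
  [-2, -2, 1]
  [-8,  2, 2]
e^{tM} =
  [-t^2*exp(-2*t) - 4*t*exp(-2*t) + exp(-2*t), t*exp(-2*t), t^2*exp(-2*t)/2 + 2*t*exp(-2*t)]
  [-2*t*exp(-2*t), exp(-2*t), t*exp(-2*t)]
  [-2*t^2*exp(-2*t) - 8*t*exp(-2*t), 2*t*exp(-2*t), t^2*exp(-2*t) + 4*t*exp(-2*t) + exp(-2*t)]

Strategy: write M = P · J · P⁻¹ where J is a Jordan canonical form, so e^{tM} = P · e^{tJ} · P⁻¹, and e^{tJ} can be computed block-by-block.

M has Jordan form
J =
  [-2,  1,  0]
  [ 0, -2,  1]
  [ 0,  0, -2]
(up to reordering of blocks).

Per-block formulas:
  For a 3×3 Jordan block J_3(-2): exp(t · J_3(-2)) = e^(-2t)·(I + t·N + (t^2/2)·N^2), where N is the 3×3 nilpotent shift.

After assembling e^{tJ} and conjugating by P, we get:

e^{tM} =
  [-t^2*exp(-2*t) - 4*t*exp(-2*t) + exp(-2*t), t*exp(-2*t), t^2*exp(-2*t)/2 + 2*t*exp(-2*t)]
  [-2*t*exp(-2*t), exp(-2*t), t*exp(-2*t)]
  [-2*t^2*exp(-2*t) - 8*t*exp(-2*t), 2*t*exp(-2*t), t^2*exp(-2*t) + 4*t*exp(-2*t) + exp(-2*t)]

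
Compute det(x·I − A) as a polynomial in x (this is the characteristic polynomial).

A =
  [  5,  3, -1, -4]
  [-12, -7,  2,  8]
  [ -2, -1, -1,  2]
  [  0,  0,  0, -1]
x^4 + 4*x^3 + 6*x^2 + 4*x + 1

Expanding det(x·I − A) (e.g. by cofactor expansion or by noting that A is similar to its Jordan form J, which has the same characteristic polynomial as A) gives
  χ_A(x) = x^4 + 4*x^3 + 6*x^2 + 4*x + 1
which factors as (x + 1)^4. The eigenvalues (with algebraic multiplicities) are λ = -1 with multiplicity 4.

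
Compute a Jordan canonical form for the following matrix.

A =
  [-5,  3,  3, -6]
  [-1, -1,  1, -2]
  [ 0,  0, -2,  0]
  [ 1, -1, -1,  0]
J_2(-2) ⊕ J_1(-2) ⊕ J_1(-2)

The characteristic polynomial is
  det(x·I − A) = x^4 + 8*x^3 + 24*x^2 + 32*x + 16 = (x + 2)^4

Eigenvalues and multiplicities (the geometric multiplicity of λ is n − rank(A − λI), which equals the number of Jordan blocks for λ):
  λ = -2: algebraic multiplicity = 4, geometric multiplicity = 3

Determining the block sizes for each eigenvalue:
  λ = -2: 3 blocks summing to 4 forces exactly one block of size 2 and the rest size 1 → block sizes [2, 1, 1]

Assembling the blocks gives a Jordan form
J =
  [-2,  1,  0,  0]
  [ 0, -2,  0,  0]
  [ 0,  0, -2,  0]
  [ 0,  0,  0, -2]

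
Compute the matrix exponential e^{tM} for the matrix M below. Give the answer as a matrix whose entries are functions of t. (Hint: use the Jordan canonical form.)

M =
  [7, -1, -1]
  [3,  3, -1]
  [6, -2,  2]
e^{tM} =
  [3*t*exp(4*t) + exp(4*t), -t*exp(4*t), -t*exp(4*t)]
  [3*t*exp(4*t), -t*exp(4*t) + exp(4*t), -t*exp(4*t)]
  [6*t*exp(4*t), -2*t*exp(4*t), -2*t*exp(4*t) + exp(4*t)]

Strategy: write M = P · J · P⁻¹ where J is a Jordan canonical form, so e^{tM} = P · e^{tJ} · P⁻¹, and e^{tJ} can be computed block-by-block.

M has Jordan form
J =
  [4, 1, 0]
  [0, 4, 0]
  [0, 0, 4]
(up to reordering of blocks).

Per-block formulas:
  For a 2×2 Jordan block J_2(4): exp(t · J_2(4)) = e^(4t)·(I + t·N), where N is the 2×2 nilpotent shift.
  For a 1×1 block at λ = 4: exp(t · [4]) = [e^(4t)].

After assembling e^{tJ} and conjugating by P, we get:

e^{tM} =
  [3*t*exp(4*t) + exp(4*t), -t*exp(4*t), -t*exp(4*t)]
  [3*t*exp(4*t), -t*exp(4*t) + exp(4*t), -t*exp(4*t)]
  [6*t*exp(4*t), -2*t*exp(4*t), -2*t*exp(4*t) + exp(4*t)]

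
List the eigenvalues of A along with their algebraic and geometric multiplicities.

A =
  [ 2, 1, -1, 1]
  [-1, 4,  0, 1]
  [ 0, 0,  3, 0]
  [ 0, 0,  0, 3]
λ = 3: alg = 4, geom = 2

Step 1 — factor the characteristic polynomial to read off the algebraic multiplicities:
  χ_A(x) = (x - 3)^4

Step 2 — compute geometric multiplicities via the rank-nullity identity g(λ) = n − rank(A − λI):
  rank(A − (3)·I) = 2, so dim ker(A − (3)·I) = n − 2 = 2

Summary:
  λ = 3: algebraic multiplicity = 4, geometric multiplicity = 2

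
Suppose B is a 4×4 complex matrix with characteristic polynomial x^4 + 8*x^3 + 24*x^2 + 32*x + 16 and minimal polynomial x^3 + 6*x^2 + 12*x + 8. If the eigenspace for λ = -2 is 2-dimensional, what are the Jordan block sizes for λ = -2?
Block sizes for λ = -2: [3, 1]

Step 1 — from the characteristic polynomial, algebraic multiplicity of λ = -2 is 4. From dim ker(B − (-2)·I) = 2, there are exactly 2 Jordan blocks for λ = -2.
Step 2 — from the minimal polynomial, the factor (x + 2)^3 tells us the largest block for λ = -2 has size 3.
Step 3 — with total size 4, 2 blocks, and largest block 3, the block sizes (in nonincreasing order) are [3, 1].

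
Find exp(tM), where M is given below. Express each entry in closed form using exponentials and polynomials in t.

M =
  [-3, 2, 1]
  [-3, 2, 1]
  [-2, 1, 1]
e^{tM} =
  [t^2/2 - 3*t + 1, -t^2/2 + 2*t, t]
  [t^2/2 - 3*t, -t^2/2 + 2*t + 1, t]
  [t^2/2 - 2*t, -t^2/2 + t, t + 1]

Strategy: write M = P · J · P⁻¹ where J is a Jordan canonical form, so e^{tM} = P · e^{tJ} · P⁻¹, and e^{tJ} can be computed block-by-block.

M has Jordan form
J =
  [0, 1, 0]
  [0, 0, 1]
  [0, 0, 0]
(up to reordering of blocks).

Per-block formulas:
  For a 3×3 Jordan block J_3(0): exp(t · J_3(0)) = e^(0t)·(I + t·N + (t^2/2)·N^2), where N is the 3×3 nilpotent shift.

After assembling e^{tJ} and conjugating by P, we get:

e^{tM} =
  [t^2/2 - 3*t + 1, -t^2/2 + 2*t, t]
  [t^2/2 - 3*t, -t^2/2 + 2*t + 1, t]
  [t^2/2 - 2*t, -t^2/2 + t, t + 1]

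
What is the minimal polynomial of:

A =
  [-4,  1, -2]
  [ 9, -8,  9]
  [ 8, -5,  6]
x^3 + 6*x^2 + 12*x + 8

The characteristic polynomial is χ_A(x) = (x + 2)^3, so the eigenvalues are known. The minimal polynomial is
  m_A(x) = Π_λ (x − λ)^{k_λ}
where k_λ is the size of the *largest* Jordan block for λ (equivalently, the smallest k with (A − λI)^k v = 0 for every generalised eigenvector v of λ).

  λ = -2: largest Jordan block has size 3, contributing (x + 2)^3

So m_A(x) = (x + 2)^3 = x^3 + 6*x^2 + 12*x + 8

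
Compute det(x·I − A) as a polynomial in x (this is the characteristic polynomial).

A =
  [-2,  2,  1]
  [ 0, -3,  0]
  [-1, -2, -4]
x^3 + 9*x^2 + 27*x + 27

Expanding det(x·I − A) (e.g. by cofactor expansion or by noting that A is similar to its Jordan form J, which has the same characteristic polynomial as A) gives
  χ_A(x) = x^3 + 9*x^2 + 27*x + 27
which factors as (x + 3)^3. The eigenvalues (with algebraic multiplicities) are λ = -3 with multiplicity 3.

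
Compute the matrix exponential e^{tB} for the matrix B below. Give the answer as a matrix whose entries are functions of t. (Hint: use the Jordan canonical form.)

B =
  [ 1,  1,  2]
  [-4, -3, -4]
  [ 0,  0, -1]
e^{tB} =
  [2*t*exp(-t) + exp(-t), t*exp(-t), 2*t*exp(-t)]
  [-4*t*exp(-t), -2*t*exp(-t) + exp(-t), -4*t*exp(-t)]
  [0, 0, exp(-t)]

Strategy: write B = P · J · P⁻¹ where J is a Jordan canonical form, so e^{tB} = P · e^{tJ} · P⁻¹, and e^{tJ} can be computed block-by-block.

B has Jordan form
J =
  [-1,  1,  0]
  [ 0, -1,  0]
  [ 0,  0, -1]
(up to reordering of blocks).

Per-block formulas:
  For a 2×2 Jordan block J_2(-1): exp(t · J_2(-1)) = e^(-1t)·(I + t·N), where N is the 2×2 nilpotent shift.
  For a 1×1 block at λ = -1: exp(t · [-1]) = [e^(-1t)].

After assembling e^{tJ} and conjugating by P, we get:

e^{tB} =
  [2*t*exp(-t) + exp(-t), t*exp(-t), 2*t*exp(-t)]
  [-4*t*exp(-t), -2*t*exp(-t) + exp(-t), -4*t*exp(-t)]
  [0, 0, exp(-t)]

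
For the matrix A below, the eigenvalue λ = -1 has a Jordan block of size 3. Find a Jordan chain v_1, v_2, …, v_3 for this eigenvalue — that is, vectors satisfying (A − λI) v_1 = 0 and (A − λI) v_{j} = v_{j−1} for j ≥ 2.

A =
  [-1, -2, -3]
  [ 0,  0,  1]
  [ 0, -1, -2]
A Jordan chain for λ = -1 of length 3:
v_1 = (1, 0, 0)ᵀ
v_2 = (-2, 1, -1)ᵀ
v_3 = (0, 1, 0)ᵀ

Let N = A − (-1)·I. We want v_3 with N^3 v_3 = 0 but N^2 v_3 ≠ 0; then v_{j-1} := N · v_j for j = 3, …, 2.

Pick v_3 = (0, 1, 0)ᵀ.
Then v_2 = N · v_3 = (-2, 1, -1)ᵀ.
Then v_1 = N · v_2 = (1, 0, 0)ᵀ.

Sanity check: (A − (-1)·I) v_1 = (0, 0, 0)ᵀ = 0. ✓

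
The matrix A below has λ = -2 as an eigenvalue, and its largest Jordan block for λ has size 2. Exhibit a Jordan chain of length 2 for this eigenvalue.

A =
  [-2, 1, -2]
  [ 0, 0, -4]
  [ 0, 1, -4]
A Jordan chain for λ = -2 of length 2:
v_1 = (1, 2, 1)ᵀ
v_2 = (0, 1, 0)ᵀ

Let N = A − (-2)·I. We want v_2 with N^2 v_2 = 0 but N^1 v_2 ≠ 0; then v_{j-1} := N · v_j for j = 2, …, 2.

Pick v_2 = (0, 1, 0)ᵀ.
Then v_1 = N · v_2 = (1, 2, 1)ᵀ.

Sanity check: (A − (-2)·I) v_1 = (0, 0, 0)ᵀ = 0. ✓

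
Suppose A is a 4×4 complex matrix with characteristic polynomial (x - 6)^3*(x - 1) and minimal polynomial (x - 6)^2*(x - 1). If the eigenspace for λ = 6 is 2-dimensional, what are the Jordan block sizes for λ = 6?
Block sizes for λ = 6: [2, 1]

Step 1 — from the characteristic polynomial, algebraic multiplicity of λ = 6 is 3. From dim ker(A − (6)·I) = 2, there are exactly 2 Jordan blocks for λ = 6.
Step 2 — from the minimal polynomial, the factor (x − 6)^2 tells us the largest block for λ = 6 has size 2.
Step 3 — with total size 3, 2 blocks, and largest block 2, the block sizes (in nonincreasing order) are [2, 1].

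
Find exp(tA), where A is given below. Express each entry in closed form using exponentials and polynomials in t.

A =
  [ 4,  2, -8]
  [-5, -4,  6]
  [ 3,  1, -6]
e^{tA} =
  [t^2*exp(-2*t) + 6*t*exp(-2*t) + exp(-2*t), 2*t*exp(-2*t), -2*t^2*exp(-2*t) - 8*t*exp(-2*t)]
  [-t^2*exp(-2*t) - 5*t*exp(-2*t), -2*t*exp(-2*t) + exp(-2*t), 2*t^2*exp(-2*t) + 6*t*exp(-2*t)]
  [t^2*exp(-2*t)/2 + 3*t*exp(-2*t), t*exp(-2*t), -t^2*exp(-2*t) - 4*t*exp(-2*t) + exp(-2*t)]

Strategy: write A = P · J · P⁻¹ where J is a Jordan canonical form, so e^{tA} = P · e^{tJ} · P⁻¹, and e^{tJ} can be computed block-by-block.

A has Jordan form
J =
  [-2,  1,  0]
  [ 0, -2,  1]
  [ 0,  0, -2]
(up to reordering of blocks).

Per-block formulas:
  For a 3×3 Jordan block J_3(-2): exp(t · J_3(-2)) = e^(-2t)·(I + t·N + (t^2/2)·N^2), where N is the 3×3 nilpotent shift.

After assembling e^{tJ} and conjugating by P, we get:

e^{tA} =
  [t^2*exp(-2*t) + 6*t*exp(-2*t) + exp(-2*t), 2*t*exp(-2*t), -2*t^2*exp(-2*t) - 8*t*exp(-2*t)]
  [-t^2*exp(-2*t) - 5*t*exp(-2*t), -2*t*exp(-2*t) + exp(-2*t), 2*t^2*exp(-2*t) + 6*t*exp(-2*t)]
  [t^2*exp(-2*t)/2 + 3*t*exp(-2*t), t*exp(-2*t), -t^2*exp(-2*t) - 4*t*exp(-2*t) + exp(-2*t)]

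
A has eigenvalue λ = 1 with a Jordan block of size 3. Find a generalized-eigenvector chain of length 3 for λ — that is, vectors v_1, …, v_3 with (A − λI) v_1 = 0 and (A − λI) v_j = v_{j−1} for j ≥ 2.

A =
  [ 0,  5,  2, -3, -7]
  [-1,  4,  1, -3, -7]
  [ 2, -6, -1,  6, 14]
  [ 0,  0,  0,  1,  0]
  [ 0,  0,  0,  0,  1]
A Jordan chain for λ = 1 of length 3:
v_1 = (-2, -2, 4, 0, 0)ᵀ
v_2 = (5, 3, -6, 0, 0)ᵀ
v_3 = (0, 1, 0, 0, 0)ᵀ

Let N = A − (1)·I. We want v_3 with N^3 v_3 = 0 but N^2 v_3 ≠ 0; then v_{j-1} := N · v_j for j = 3, …, 2.

Pick v_3 = (0, 1, 0, 0, 0)ᵀ.
Then v_2 = N · v_3 = (5, 3, -6, 0, 0)ᵀ.
Then v_1 = N · v_2 = (-2, -2, 4, 0, 0)ᵀ.

Sanity check: (A − (1)·I) v_1 = (0, 0, 0, 0, 0)ᵀ = 0. ✓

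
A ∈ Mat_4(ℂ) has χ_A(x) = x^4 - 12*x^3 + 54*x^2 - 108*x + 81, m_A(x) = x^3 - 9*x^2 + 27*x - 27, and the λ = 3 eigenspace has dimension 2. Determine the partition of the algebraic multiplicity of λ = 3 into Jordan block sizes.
Block sizes for λ = 3: [3, 1]

Step 1 — from the characteristic polynomial, algebraic multiplicity of λ = 3 is 4. From dim ker(A − (3)·I) = 2, there are exactly 2 Jordan blocks for λ = 3.
Step 2 — from the minimal polynomial, the factor (x − 3)^3 tells us the largest block for λ = 3 has size 3.
Step 3 — with total size 4, 2 blocks, and largest block 3, the block sizes (in nonincreasing order) are [3, 1].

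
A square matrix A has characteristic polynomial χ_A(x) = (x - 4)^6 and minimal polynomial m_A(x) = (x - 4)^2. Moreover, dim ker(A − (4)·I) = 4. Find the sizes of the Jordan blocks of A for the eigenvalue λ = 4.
Block sizes for λ = 4: [2, 2, 1, 1]

Step 1 — from the characteristic polynomial, algebraic multiplicity of λ = 4 is 6. From dim ker(A − (4)·I) = 4, there are exactly 4 Jordan blocks for λ = 4.
Step 2 — from the minimal polynomial, the factor (x − 4)^2 tells us the largest block for λ = 4 has size 2.
Step 3 — with total size 6, 4 blocks, and largest block 2, the block sizes (in nonincreasing order) are [2, 2, 1, 1].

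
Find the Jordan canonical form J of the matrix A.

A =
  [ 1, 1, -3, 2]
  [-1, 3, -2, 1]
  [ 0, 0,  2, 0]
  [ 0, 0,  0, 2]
J_3(2) ⊕ J_1(2)

The characteristic polynomial is
  det(x·I − A) = x^4 - 8*x^3 + 24*x^2 - 32*x + 16 = (x - 2)^4

Eigenvalues and multiplicities (the geometric multiplicity of λ is n − rank(A − λI), which equals the number of Jordan blocks for λ):
  λ = 2: algebraic multiplicity = 4, geometric multiplicity = 2

Determining the block sizes for each eigenvalue:
  λ = 2: with am = 4 and gm = 2, the partition is not yet determined (e.g. several partitions of 4 into 2 parts exist). Let N = A − (2)·I. Computing rank(N^1) = 2, rank(N^2) = 1, rank(N^3) = 0; the number of blocks of size ≥ j is rank(N^{j−1}) − rank(N^j), giving [2, 1, 1]. So we have 1 block(s) of size 3, 1 block(s) of size 1 → block sizes [3, 1]

Assembling the blocks gives a Jordan form
J =
  [2, 1, 0, 0]
  [0, 2, 1, 0]
  [0, 0, 2, 0]
  [0, 0, 0, 2]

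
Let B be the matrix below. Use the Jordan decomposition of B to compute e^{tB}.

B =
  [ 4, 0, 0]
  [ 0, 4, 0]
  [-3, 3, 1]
e^{tB} =
  [exp(4*t), 0, 0]
  [0, exp(4*t), 0]
  [-exp(4*t) + exp(t), exp(4*t) - exp(t), exp(t)]

Strategy: write B = P · J · P⁻¹ where J is a Jordan canonical form, so e^{tB} = P · e^{tJ} · P⁻¹, and e^{tJ} can be computed block-by-block.

B has Jordan form
J =
  [1, 0, 0]
  [0, 4, 0]
  [0, 0, 4]
(up to reordering of blocks).

Per-block formulas:
  For a 1×1 block at λ = 4: exp(t · [4]) = [e^(4t)].
  For a 1×1 block at λ = 1: exp(t · [1]) = [e^(1t)].

After assembling e^{tJ} and conjugating by P, we get:

e^{tB} =
  [exp(4*t), 0, 0]
  [0, exp(4*t), 0]
  [-exp(4*t) + exp(t), exp(4*t) - exp(t), exp(t)]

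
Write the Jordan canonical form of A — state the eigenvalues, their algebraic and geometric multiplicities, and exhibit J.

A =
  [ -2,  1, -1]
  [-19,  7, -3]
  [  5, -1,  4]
J_3(3)

The characteristic polynomial is
  det(x·I − A) = x^3 - 9*x^2 + 27*x - 27 = (x - 3)^3

Eigenvalues and multiplicities (the geometric multiplicity of λ is n − rank(A − λI), which equals the number of Jordan blocks for λ):
  λ = 3: algebraic multiplicity = 3, geometric multiplicity = 1

Determining the block sizes for each eigenvalue:
  λ = 3: one block (gm = 1), so the single block has size am = 3 → block sizes [3]

Assembling the blocks gives a Jordan form
J =
  [3, 1, 0]
  [0, 3, 1]
  [0, 0, 3]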